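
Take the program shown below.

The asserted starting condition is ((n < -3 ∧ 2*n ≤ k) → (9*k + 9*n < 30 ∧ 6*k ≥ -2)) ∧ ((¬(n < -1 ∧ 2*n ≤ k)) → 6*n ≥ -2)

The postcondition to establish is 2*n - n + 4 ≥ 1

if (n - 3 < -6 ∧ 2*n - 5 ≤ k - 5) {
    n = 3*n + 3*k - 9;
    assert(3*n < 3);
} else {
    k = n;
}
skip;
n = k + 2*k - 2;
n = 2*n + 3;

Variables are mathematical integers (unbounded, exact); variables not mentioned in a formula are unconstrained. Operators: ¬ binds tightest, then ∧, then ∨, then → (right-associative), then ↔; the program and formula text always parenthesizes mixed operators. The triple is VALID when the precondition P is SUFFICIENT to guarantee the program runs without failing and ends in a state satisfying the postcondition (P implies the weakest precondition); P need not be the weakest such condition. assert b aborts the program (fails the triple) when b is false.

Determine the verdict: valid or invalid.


Working backward. After the program, the postcondition 2*n - n + 4 ≥ 1 must hold; in canonical form it is n ≥ -3.
Before n := 2*n + 3: 2*n ≥ -6
Before n := k + 2*k - 2: 6*k ≥ -2
Before skip: 6*k ≥ -2
Then branch requires 9*k + 9*n < 30 ∧ 6*k ≥ -2; else branch requires 6*n ≥ -2.
Before the if: ((n < -3 ∧ 2*n ≤ k) → (9*k + 9*n < 30 ∧ 6*k ≥ -2)) ∧ ((¬(n < -3 ∧ 2*n ≤ k)) → 6*n ≥ -2)
The weakest precondition is ((n < -3 ∧ 2*n ≤ k) → (9*k + 9*n < 30 ∧ 6*k ≥ -2)) ∧ ((¬(n < -3 ∧ 2*n ≤ k)) → 6*n ≥ -2).
Check whether ((n < -3 ∧ 2*n ≤ k) → (9*k + 9*n < 30 ∧ 6*k ≥ -2)) ∧ ((¬(n < -1 ∧ 2*n ≤ k)) → 6*n ≥ -2) implies it.
Countermodel: at the initial state k = -6, n = -3, the precondition holds but the weakest precondition fails.
Answer: invalid


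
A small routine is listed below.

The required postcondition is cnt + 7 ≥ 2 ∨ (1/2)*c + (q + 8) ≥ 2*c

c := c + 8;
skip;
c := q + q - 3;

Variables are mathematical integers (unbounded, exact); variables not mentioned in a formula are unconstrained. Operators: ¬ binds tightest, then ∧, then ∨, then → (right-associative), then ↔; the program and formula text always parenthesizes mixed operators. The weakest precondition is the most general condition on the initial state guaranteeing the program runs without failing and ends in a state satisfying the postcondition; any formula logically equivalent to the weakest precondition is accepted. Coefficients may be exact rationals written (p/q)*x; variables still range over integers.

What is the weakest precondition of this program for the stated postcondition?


Working backward. After the program, the postcondition cnt + 7 ≥ 2 ∨ (1/2)*c + (q + 8) ≥ 2*c must hold; in canonical form it is cnt ≥ -5 ∨ q ≥ (3/2)*c - 8.
Before c := q + q - 3: cnt ≥ -5 ∨ 2*q ≤ 25/2
Before skip: cnt ≥ -5 ∨ 2*q ≤ 25/2
Before c := c + 8: cnt ≥ -5 ∨ 2*q ≤ 25/2
Answer: WP = cnt ≥ -5 ∨ 2*q ≤ 25/2


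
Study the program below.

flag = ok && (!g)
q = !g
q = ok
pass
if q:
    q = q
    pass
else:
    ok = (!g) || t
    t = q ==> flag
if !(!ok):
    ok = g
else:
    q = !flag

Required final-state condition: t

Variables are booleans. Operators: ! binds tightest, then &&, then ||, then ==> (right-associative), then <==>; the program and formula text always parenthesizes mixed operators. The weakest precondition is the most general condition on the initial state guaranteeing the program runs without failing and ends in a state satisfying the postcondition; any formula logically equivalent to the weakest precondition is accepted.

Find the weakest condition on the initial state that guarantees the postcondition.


Working backward. After the program, t must hold.
Then branch requires t; else branch requires t.
Before the if: (ok ==> t) && ((!ok) ==> t)
Then branch requires (ok ==> t) && ((!ok) ==> t); else branch requires (((!g) || t) ==> (q ==> flag)) && ((!((!g) || t)) ==> (q ==> flag)).
Before the if: (q ==> ((ok ==> t) && ((!ok) ==> t))) && ((!q) ==> ((((!g) || t) ==> (q ==> flag)) && ((!((!g) || t)) ==> (q ==> flag))))
Before skip: (q ==> ((ok ==> t) && ((!ok) ==> t))) && ((!q) ==> ((((!g) || t) ==> (q ==> flag)) && ((!((!g) || t)) ==> (q ==> flag))))
Before q := ok: (ok ==> ((ok ==> t) && ((!ok) ==> t))) && ((!ok) ==> ((((!g) || t) ==> (ok ==> flag)) && ((!((!g) || t)) ==> (ok ==> flag))))
Before q := !g: (ok ==> ((ok ==> t) && ((!ok) ==> t))) && ((!ok) ==> ((((!g) || t) ==> (ok ==> flag)) && ((!((!g) || t)) ==> (ok ==> flag))))
Before flag := ok && (!g): (ok ==> ((ok ==> t) && ((!ok) ==> t))) && ((!ok) ==> ((((!g) || t) ==> (ok ==> (ok && (!g)))) && ((!((!g) || t)) ==> (ok ==> (ok && (!g))))))
Answer: WP = (ok ==> ((ok ==> t) && ((!ok) ==> t))) && ((!ok) ==> ((((!g) || t) ==> (ok ==> (ok && (!g)))) && ((!((!g) || t)) ==> (ok ==> (ok && (!g))))))


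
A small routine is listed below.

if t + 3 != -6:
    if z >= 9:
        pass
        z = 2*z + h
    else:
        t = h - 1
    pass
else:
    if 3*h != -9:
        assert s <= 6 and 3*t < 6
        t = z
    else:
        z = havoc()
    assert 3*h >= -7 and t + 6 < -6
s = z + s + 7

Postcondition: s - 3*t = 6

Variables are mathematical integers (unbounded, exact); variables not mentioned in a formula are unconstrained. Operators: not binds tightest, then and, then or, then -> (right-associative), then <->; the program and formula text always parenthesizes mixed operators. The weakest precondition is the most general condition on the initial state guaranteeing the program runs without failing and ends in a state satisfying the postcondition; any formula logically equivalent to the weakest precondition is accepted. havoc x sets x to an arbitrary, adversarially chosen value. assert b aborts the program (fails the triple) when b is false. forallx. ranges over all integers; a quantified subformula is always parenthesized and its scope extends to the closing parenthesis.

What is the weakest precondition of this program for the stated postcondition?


Working backward. After the program, the postcondition s - 3*t = 6 must hold; in canonical form it is s = 3*t + 6.
Before s := z + s + 7: s + z = 3*t - 1
Then branch requires (z >= 9 -> h + s + 2*z = 3*t - 1) and ((not (z >= 9)) -> s + z = 3*h - 4); else branch requires (3*h != -9 -> (s <= 6 and 3*t < 6 and 3*h >= -7 and z < -12 and s = 2*z - 1)) and ((not (3*h != -9)) -> (forall z_1. (3*h >= -7 and t < -12 and s + z_1 = 3*t - 1))).
Before the if: (t != -9 -> ((z >= 9 -> h + s + 2*z = 3*t - 1) and ((not (z >= 9)) -> s + z = 3*h - 4))) and ((not (t != -9)) -> ((3*h != -9 -> (s <= 6 and 3*t < 6 and 3*h >= -7 and z < -12 and s = 2*z - 1)) and ((not (3*h != -9)) -> (forall z_1. (3*h >= -7 and t < -12 and s + z_1 = 3*t - 1)))))
Answer: WP = (t != -9 -> ((z >= 9 -> h + s + 2*z = 3*t - 1) and ((not (z >= 9)) -> s + z = 3*h - 4))) and ((not (t != -9)) -> ((3*h != -9 -> (s <= 6 and 3*t < 6 and 3*h >= -7 and z < -12 and s = 2*z - 1)) and ((not (3*h != -9)) -> (forall z_1. (3*h >= -7 and t < -12 and s + z_1 = 3*t - 1)))))


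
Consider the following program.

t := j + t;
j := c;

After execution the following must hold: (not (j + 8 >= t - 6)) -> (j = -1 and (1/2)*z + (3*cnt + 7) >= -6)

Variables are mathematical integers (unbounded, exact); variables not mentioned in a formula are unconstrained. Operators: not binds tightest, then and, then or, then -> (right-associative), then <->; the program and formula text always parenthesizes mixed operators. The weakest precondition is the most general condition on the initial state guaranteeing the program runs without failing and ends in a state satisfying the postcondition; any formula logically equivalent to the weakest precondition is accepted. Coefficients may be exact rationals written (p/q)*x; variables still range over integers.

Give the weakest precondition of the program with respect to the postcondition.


Working backward. After the program, the postcondition (not (j + 8 >= t - 6)) -> (j = -1 and (1/2)*z + (3*cnt + 7) >= -6) must hold; in canonical form it is (not (j >= t - 14)) -> (j = -1 and 3*cnt + (1/2)*z >= -13).
Before j := c: (not (c >= t - 14)) -> (c = -1 and 3*cnt + (1/2)*z >= -13)
Before t := j + t: (not (c >= j + t - 14)) -> (c = -1 and 3*cnt + (1/2)*z >= -13)
Answer: WP = (not (c >= j + t - 14)) -> (c = -1 and 3*cnt + (1/2)*z >= -13)


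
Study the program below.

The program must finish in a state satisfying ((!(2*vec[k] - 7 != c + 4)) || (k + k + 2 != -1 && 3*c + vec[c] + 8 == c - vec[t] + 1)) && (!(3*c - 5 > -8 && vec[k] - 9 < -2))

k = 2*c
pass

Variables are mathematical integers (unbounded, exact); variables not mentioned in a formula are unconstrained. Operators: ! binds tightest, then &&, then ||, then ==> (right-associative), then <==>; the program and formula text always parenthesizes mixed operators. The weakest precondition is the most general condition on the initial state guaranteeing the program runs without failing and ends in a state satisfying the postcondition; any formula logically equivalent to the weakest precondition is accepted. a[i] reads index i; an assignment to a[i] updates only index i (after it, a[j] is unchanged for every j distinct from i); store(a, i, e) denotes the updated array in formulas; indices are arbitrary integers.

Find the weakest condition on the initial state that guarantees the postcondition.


Working backward. After the program, the postcondition ((!(2*vec[k] - 7 != c + 4)) || (k + k + 2 != -1 && 3*c + vec[c] + 8 == c - vec[t] + 1)) && (!(3*c - 5 > -8 && vec[k] - 9 < -2)) must hold; in canonical form it is ((!(2*vec[k] != c + 11)) || (2*k != -3 && vec[c] + vec[t] + 2*c == -7)) && (!(3*c > -3 && vec[k] < 7)).
Before skip: ((!(2*vec[k] != c + 11)) || (2*k != -3 && vec[c] + vec[t] + 2*c == -7)) && (!(3*c > -3 && vec[k] < 7))
Before k := 2*c: ((!(2*vec[2*c] != c + 11)) || (4*c != -3 && vec[c] + vec[t] + 2*c == -7)) && (!(3*c > -3 && vec[2*c] < 7))
Answer: WP = ((!(2*vec[2*c] != c + 11)) || (4*c != -3 && vec[c] + vec[t] + 2*c == -7)) && (!(3*c > -3 && vec[2*c] < 7))


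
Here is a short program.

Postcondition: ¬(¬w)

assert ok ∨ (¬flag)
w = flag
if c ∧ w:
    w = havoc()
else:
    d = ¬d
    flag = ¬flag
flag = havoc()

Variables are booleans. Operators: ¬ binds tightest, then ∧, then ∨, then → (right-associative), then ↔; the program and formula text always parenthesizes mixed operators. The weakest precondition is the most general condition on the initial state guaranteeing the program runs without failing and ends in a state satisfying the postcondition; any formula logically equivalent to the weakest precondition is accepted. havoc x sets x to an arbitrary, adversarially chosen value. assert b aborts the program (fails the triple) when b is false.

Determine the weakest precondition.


Working backward. After the program, the postcondition ¬(¬w) must hold; in canonical form it is w.
Before havoc flag: w
Then branch requires false; else branch requires w.
Before the if: (¬(c ∧ w)) ∧ ((¬(c ∧ w)) → w)
Before w := flag: (¬(c ∧ flag)) ∧ ((¬(c ∧ flag)) → flag)
Before assert ok ∨ (¬flag): (ok ∨ (¬flag)) ∧ (¬(c ∧ flag)) ∧ ((¬(c ∧ flag)) → flag)
Answer: WP = (ok ∨ (¬flag)) ∧ (¬(c ∧ flag)) ∧ ((¬(c ∧ flag)) → flag)


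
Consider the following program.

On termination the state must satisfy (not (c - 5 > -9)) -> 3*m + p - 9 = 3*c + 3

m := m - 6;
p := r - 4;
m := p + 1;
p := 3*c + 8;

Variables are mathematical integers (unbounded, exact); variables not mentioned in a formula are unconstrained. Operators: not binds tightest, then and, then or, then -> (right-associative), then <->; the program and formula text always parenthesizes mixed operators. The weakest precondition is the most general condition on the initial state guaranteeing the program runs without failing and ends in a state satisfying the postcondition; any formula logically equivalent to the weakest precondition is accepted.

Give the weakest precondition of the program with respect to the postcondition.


Working backward. After the program, the postcondition (not (c - 5 > -9)) -> 3*m + p - 9 = 3*c + 3 must hold; in canonical form it is (not (c > -4)) -> 3*m + p = 3*c + 12.
Before p := 3*c + 8: (not (c > -4)) -> 3*m = 4
Before m := p + 1: (not (c > -4)) -> 3*p = 1
Before p := r - 4: (not (c > -4)) -> 3*r = 13
Before m := m - 6: (not (c > -4)) -> 3*r = 13
Answer: WP = (not (c > -4)) -> 3*r = 13


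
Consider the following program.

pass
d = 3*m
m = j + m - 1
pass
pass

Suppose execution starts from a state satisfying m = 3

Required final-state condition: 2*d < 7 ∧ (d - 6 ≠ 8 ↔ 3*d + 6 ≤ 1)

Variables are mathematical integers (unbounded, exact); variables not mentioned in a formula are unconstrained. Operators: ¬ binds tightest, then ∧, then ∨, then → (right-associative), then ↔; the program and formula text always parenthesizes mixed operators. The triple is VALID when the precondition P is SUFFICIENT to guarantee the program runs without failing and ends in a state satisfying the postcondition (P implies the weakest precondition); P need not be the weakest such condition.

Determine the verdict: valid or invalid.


Working backward. After the program, the postcondition 2*d < 7 ∧ (d - 6 ≠ 8 ↔ 3*d + 6 ≤ 1) must hold; in canonical form it is 2*d < 7 ∧ (d ≠ 14 ↔ 3*d ≤ -5).
Before skip: 2*d < 7 ∧ (d ≠ 14 ↔ 3*d ≤ -5)
Before skip: 2*d < 7 ∧ (d ≠ 14 ↔ 3*d ≤ -5)
Before m := j + m - 1: 2*d < 7 ∧ (d ≠ 14 ↔ 3*d ≤ -5)
Before d := 3*m: 6*m < 7 ∧ (3*m ≠ 14 ↔ 9*m ≤ -5)
Before skip: 6*m < 7 ∧ (3*m ≠ 14 ↔ 9*m ≤ -5)
The weakest precondition is 6*m < 7 ∧ (3*m ≠ 14 ↔ 9*m ≤ -5).
Check whether m = 3 implies it.
Countermodel: at the initial state m = 3, the precondition holds but the weakest precondition fails.
Answer: invalid


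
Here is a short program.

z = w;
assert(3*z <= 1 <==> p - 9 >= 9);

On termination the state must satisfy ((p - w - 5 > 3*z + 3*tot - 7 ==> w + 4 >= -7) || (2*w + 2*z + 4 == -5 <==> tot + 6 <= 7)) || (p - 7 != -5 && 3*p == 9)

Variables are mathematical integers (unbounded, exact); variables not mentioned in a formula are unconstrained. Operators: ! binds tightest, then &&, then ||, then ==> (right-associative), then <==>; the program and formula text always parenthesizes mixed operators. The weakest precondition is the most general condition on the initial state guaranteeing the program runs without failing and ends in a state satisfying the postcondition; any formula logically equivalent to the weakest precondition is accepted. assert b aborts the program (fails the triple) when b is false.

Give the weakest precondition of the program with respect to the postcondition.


Working backward. After the program, the postcondition ((p - w - 5 > 3*z + 3*tot - 7 ==> w + 4 >= -7) || (2*w + 2*z + 4 == -5 <==> tot + 6 <= 7)) || (p - 7 != -5 && 3*p == 9) must hold; in canonical form it is (p > 3*tot + w + 3*z - 2 ==> w >= -11) || (2*w + 2*z == -9 <==> tot <= 1) || (p != 2 && 3*p == 9).
Before assert 3*z <= 1 <==> p - 9 >= 9: (3*z <= 1 <==> p >= 18) && ((p > 3*tot + w + 3*z - 2 ==> w >= -11) || (2*w + 2*z == -9 <==> tot <= 1) || (p != 2 && 3*p == 9))
Before z := w: (3*w <= 1 <==> p >= 18) && ((p > 3*tot + 4*w - 2 ==> w >= -11) || (4*w == -9 <==> tot <= 1) || (p != 2 && 3*p == 9))
Answer: WP = (3*w <= 1 <==> p >= 18) && ((p > 3*tot + 4*w - 2 ==> w >= -11) || (4*w == -9 <==> tot <= 1) || (p != 2 && 3*p == 9))


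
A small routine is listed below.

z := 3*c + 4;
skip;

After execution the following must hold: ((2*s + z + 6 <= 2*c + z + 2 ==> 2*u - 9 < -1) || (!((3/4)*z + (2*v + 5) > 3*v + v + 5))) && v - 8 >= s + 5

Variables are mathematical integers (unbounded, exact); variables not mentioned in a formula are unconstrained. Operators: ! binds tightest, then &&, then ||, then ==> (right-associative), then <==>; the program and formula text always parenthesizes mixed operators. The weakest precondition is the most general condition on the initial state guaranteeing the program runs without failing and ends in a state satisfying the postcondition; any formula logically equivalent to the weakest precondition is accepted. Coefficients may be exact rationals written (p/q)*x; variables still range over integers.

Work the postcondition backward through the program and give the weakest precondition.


Working backward. After the program, the postcondition ((2*s + z + 6 <= 2*c + z + 2 ==> 2*u - 9 < -1) || (!((3/4)*z + (2*v + 5) > 3*v + v + 5))) && v - 8 >= s + 5 must hold; in canonical form it is ((2*s <= 2*c - 4 ==> 2*u < 8) || (!((3/4)*z > 2*v))) && v >= s + 13.
Before skip: ((2*s <= 2*c - 4 ==> 2*u < 8) || (!((3/4)*z > 2*v))) && v >= s + 13
Before z := 3*c + 4: ((2*s <= 2*c - 4 ==> 2*u < 8) || (!((9/4)*c > 2*v - 3))) && v >= s + 13
Answer: WP = ((2*s <= 2*c - 4 ==> 2*u < 8) || (!((9/4)*c > 2*v - 3))) && v >= s + 13


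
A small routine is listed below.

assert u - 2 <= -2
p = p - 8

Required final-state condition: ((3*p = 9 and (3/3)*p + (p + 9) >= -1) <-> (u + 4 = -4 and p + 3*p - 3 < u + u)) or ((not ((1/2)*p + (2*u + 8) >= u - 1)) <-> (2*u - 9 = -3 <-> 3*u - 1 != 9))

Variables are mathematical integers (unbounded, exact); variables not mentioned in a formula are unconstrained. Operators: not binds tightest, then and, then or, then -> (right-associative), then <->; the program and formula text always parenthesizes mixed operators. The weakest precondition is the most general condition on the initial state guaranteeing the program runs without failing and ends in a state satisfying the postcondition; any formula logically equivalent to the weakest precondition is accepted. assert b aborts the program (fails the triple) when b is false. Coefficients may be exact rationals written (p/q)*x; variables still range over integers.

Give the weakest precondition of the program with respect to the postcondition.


Working backward. After the program, the postcondition ((3*p = 9 and (3/3)*p + (p + 9) >= -1) <-> (u + 4 = -4 and p + 3*p - 3 < u + u)) or ((not ((1/2)*p + (2*u + 8) >= u - 1)) <-> (2*u - 9 = -3 <-> 3*u - 1 != 9)) must hold; in canonical form it is ((3*p = 9 and 2*p >= -10) <-> (u = -8 and 4*p < 2*u + 3)) or ((not ((1/2)*p + u >= -9)) <-> (2*u = 6 <-> 3*u != 10)).
Before p := p - 8: ((3*p = 33 and 2*p >= 6) <-> (u = -8 and 4*p < 2*u + 35)) or ((not ((1/2)*p + u >= -5)) <-> (2*u = 6 <-> 3*u != 10))
Before assert u - 2 <= -2: u <= 0 and (((3*p = 33 and 2*p >= 6) <-> (u = -8 and 4*p < 2*u + 35)) or ((not ((1/2)*p + u >= -5)) <-> (2*u = 6 <-> 3*u != 10)))
Answer: WP = u <= 0 and (((3*p = 33 and 2*p >= 6) <-> (u = -8 and 4*p < 2*u + 35)) or ((not ((1/2)*p + u >= -5)) <-> (2*u = 6 <-> 3*u != 10)))


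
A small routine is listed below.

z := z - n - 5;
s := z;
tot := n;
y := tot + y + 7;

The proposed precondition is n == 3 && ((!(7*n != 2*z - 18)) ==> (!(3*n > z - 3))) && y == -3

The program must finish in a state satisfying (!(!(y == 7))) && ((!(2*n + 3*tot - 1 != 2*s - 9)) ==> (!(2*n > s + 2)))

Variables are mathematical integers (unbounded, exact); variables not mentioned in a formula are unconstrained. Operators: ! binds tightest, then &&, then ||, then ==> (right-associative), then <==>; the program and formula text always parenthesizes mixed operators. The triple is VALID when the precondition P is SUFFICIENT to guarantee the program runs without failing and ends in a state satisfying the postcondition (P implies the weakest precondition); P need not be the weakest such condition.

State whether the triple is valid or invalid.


Working backward. After the program, the postcondition (!(!(y == 7))) && ((!(2*n + 3*tot - 1 != 2*s - 9)) ==> (!(2*n > s + 2))) must hold; in canonical form it is y == 7 && ((!(2*n + 3*tot != 2*s - 8)) ==> (!(2*n > s + 2))).
Before y := tot + y + 7: tot + y == 0 && ((!(2*n + 3*tot != 2*s - 8)) ==> (!(2*n > s + 2)))
Before tot := n: n + y == 0 && ((!(5*n != 2*s - 8)) ==> (!(2*n > s + 2)))
Before s := z: n + y == 0 && ((!(5*n != 2*z - 8)) ==> (!(2*n > z + 2)))
Before z := z - n - 5: n + y == 0 && ((!(7*n != 2*z - 18)) ==> (!(3*n > z - 3)))
The weakest precondition is n + y == 0 && ((!(7*n != 2*z - 18)) ==> (!(3*n > z - 3))).
Check whether n == 3 && ((!(7*n != 2*z - 18)) ==> (!(3*n > z - 3))) && y == -3 implies it.
Every state satisfying the precondition satisfies the weakest precondition: the implication holds.
Answer: valid


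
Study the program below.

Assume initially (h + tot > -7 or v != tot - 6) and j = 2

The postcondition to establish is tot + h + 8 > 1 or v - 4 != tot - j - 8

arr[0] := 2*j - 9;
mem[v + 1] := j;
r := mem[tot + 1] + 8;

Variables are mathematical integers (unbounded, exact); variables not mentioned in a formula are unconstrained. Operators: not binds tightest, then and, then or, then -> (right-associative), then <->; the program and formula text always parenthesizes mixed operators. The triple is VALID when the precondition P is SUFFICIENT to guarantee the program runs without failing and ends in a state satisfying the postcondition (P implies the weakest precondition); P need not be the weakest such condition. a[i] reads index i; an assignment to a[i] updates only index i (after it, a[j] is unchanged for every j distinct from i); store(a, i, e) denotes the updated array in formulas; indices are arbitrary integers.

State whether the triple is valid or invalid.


Working backward. After the program, the postcondition tot + h + 8 > 1 or v - 4 != tot - j - 8 must hold; in canonical form it is h + tot > -7 or j + v != tot - 4.
Before r := mem[tot + 1] + 8: h + tot > -7 or j + v != tot - 4
Before mem[v + 1] := j: h + tot > -7 or j + v != tot - 4
Before arr[0] := 2*j - 9: h + tot > -7 or j + v != tot - 4
The weakest precondition is h + tot > -7 or j + v != tot - 4.
Check whether (h + tot > -7 or v != tot - 6) and j = 2 implies it.
Every state satisfying the precondition satisfies the weakest precondition: the implication holds.
Answer: valid


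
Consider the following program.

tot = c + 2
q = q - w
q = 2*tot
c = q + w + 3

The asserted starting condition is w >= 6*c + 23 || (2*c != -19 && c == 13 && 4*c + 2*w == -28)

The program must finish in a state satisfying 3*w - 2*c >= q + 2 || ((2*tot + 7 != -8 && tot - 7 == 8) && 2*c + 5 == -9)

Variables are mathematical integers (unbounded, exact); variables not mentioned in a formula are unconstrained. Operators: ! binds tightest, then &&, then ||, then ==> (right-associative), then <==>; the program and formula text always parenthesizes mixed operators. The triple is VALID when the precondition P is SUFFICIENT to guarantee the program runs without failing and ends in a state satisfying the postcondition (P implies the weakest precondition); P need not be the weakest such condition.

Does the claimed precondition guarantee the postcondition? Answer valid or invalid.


Working backward. After the program, the postcondition 3*w - 2*c >= q + 2 || ((2*tot + 7 != -8 && tot - 7 == 8) && 2*c + 5 == -9) must hold; in canonical form it is 3*w >= 2*c + q + 2 || (2*tot != -15 && tot == 15 && 2*c == -14).
Before c := q + w + 3: w >= 3*q + 8 || (2*tot != -15 && tot == 15 && 2*q + 2*w == -20)
Before q := 2*tot: w >= 6*tot + 8 || (2*tot != -15 && tot == 15 && 4*tot + 2*w == -20)
Before q := q - w: w >= 6*tot + 8 || (2*tot != -15 && tot == 15 && 4*tot + 2*w == -20)
Before tot := c + 2: w >= 6*c + 20 || (2*c != -19 && c == 13 && 4*c + 2*w == -28)
The weakest precondition is w >= 6*c + 20 || (2*c != -19 && c == 13 && 4*c + 2*w == -28).
Check whether w >= 6*c + 23 || (2*c != -19 && c == 13 && 4*c + 2*w == -28) implies it.
Every state satisfying the precondition satisfies the weakest precondition: the implication holds.
Answer: valid


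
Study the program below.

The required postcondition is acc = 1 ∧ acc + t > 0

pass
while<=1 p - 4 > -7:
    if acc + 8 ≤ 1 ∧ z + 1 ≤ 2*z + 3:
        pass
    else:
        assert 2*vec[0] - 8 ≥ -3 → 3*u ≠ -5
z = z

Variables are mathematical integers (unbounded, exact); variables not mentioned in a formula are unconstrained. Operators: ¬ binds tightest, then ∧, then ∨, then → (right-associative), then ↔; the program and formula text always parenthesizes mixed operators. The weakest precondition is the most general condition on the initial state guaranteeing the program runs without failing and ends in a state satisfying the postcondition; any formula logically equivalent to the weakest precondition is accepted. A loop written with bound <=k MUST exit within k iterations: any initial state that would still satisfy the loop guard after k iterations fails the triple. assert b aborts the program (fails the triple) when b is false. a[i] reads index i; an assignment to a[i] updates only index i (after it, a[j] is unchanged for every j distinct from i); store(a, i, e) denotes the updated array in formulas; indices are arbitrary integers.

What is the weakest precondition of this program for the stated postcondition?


Working backward. After the program, acc = 1 ∧ acc + t > 0 must hold.
Before z := z: acc = 1 ∧ acc + t > 0
Before the loop (bound <=1), unroll the exhaustion recursion (WP_0 = exit-now case; WP_j = one more guarded iteration, up to j = 1):
  WP_0: (¬(p > -3)) ∧ acc = 1 ∧ acc + t > 0
  WP_1: (p > -3 → (((acc ≤ -7 ∧ z ≥ -2) → ((¬(p > -3)) ∧ acc = 1 ∧ acc + t > 0)) ∧ ((¬(acc ≤ -7 ∧ z ≥ -2)) → ((2*vec[0] ≥ 5 → 3*u ≠ -5) ∧ (¬(p > -3)) ∧ acc = 1 ∧ acc + t > 0)))) ∧ ((¬(p > -3)) → (acc = 1 ∧ acc + t > 0))
So before the loop: (p > -3 → (((acc ≤ -7 ∧ z ≥ -2) → ((¬(p > -3)) ∧ acc = 1 ∧ acc + t > 0)) ∧ ((¬(acc ≤ -7 ∧ z ≥ -2)) → ((2*vec[0] ≥ 5 → 3*u ≠ -5) ∧ (¬(p > -3)) ∧ acc = 1 ∧ acc + t > 0)))) ∧ ((¬(p > -3)) → (acc = 1 ∧ acc + t > 0))
Before skip: (p > -3 → (((acc ≤ -7 ∧ z ≥ -2) → ((¬(p > -3)) ∧ acc = 1 ∧ acc + t > 0)) ∧ ((¬(acc ≤ -7 ∧ z ≥ -2)) → ((2*vec[0] ≥ 5 → 3*u ≠ -5) ∧ (¬(p > -3)) ∧ acc = 1 ∧ acc + t > 0)))) ∧ ((¬(p > -3)) → (acc = 1 ∧ acc + t > 0))
Answer: WP = (p > -3 → (((acc ≤ -7 ∧ z ≥ -2) → ((¬(p > -3)) ∧ acc = 1 ∧ acc + t > 0)) ∧ ((¬(acc ≤ -7 ∧ z ≥ -2)) → ((2*vec[0] ≥ 5 → 3*u ≠ -5) ∧ (¬(p > -3)) ∧ acc = 1 ∧ acc + t > 0)))) ∧ ((¬(p > -3)) → (acc = 1 ∧ acc + t > 0))


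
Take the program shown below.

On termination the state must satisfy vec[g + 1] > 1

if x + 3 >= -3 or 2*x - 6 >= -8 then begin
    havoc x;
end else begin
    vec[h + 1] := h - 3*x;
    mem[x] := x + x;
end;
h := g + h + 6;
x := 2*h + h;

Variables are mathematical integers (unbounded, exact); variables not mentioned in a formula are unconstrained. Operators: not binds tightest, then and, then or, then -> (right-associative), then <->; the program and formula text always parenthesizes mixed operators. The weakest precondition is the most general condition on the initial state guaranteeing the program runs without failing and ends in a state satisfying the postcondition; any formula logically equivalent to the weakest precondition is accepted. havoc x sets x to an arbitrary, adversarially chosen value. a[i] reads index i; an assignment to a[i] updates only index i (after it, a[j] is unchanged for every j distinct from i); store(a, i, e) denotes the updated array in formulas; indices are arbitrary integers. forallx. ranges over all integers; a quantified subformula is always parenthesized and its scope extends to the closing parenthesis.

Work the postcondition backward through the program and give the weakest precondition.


Working backward. After the program, vec[g + 1] > 1 must hold.
Before x := 2*h + h: vec[g + 1] > 1
Before h := g + h + 6: vec[g + 1] > 1
Then branch requires vec[g + 1] > 1; else branch requires store(vec, h + 1, h - 3*x)[g + 1] > 1.
Before the if: ((x >= -6 or 2*x >= -2) -> vec[g + 1] > 1) and ((not (x >= -6 or 2*x >= -2)) -> store(vec, h + 1, h - 3*x)[g + 1] > 1)
Answer: WP = ((x >= -6 or 2*x >= -2) -> vec[g + 1] > 1) and ((not (x >= -6 or 2*x >= -2)) -> store(vec, h + 1, h - 3*x)[g + 1] > 1)


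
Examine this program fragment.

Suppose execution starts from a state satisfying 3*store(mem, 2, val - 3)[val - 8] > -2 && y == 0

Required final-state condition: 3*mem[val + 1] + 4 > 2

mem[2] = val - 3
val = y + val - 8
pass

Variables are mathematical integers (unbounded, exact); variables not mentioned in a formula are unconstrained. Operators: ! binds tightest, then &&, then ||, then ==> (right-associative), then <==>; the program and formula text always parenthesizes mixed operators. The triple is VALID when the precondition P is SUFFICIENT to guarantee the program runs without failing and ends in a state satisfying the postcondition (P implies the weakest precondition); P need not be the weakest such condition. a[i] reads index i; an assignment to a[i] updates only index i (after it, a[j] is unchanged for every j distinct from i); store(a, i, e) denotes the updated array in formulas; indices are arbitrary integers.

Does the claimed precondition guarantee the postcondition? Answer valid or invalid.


Working backward. After the program, the postcondition 3*mem[val + 1] + 4 > 2 must hold; in canonical form it is 3*mem[val + 1] > -2.
Before skip: 3*mem[val + 1] > -2
Before val := y + val - 8: 3*mem[val + y - 7] > -2
Before mem[2] := val - 3: 3*store(mem, 2, val - 3)[val + y - 7] > -2
The weakest precondition is 3*store(mem, 2, val - 3)[val + y - 7] > -2.
Check whether 3*store(mem, 2, val - 3)[val - 8] > -2 && y == 0 implies it.
Countermodel: at the initial state mem = {[0] = 15521, [1] = -1, [2] = 3, elsewhere 3}, val = 8, y = 0, the precondition holds but the weakest precondition fails.
Answer: invalid


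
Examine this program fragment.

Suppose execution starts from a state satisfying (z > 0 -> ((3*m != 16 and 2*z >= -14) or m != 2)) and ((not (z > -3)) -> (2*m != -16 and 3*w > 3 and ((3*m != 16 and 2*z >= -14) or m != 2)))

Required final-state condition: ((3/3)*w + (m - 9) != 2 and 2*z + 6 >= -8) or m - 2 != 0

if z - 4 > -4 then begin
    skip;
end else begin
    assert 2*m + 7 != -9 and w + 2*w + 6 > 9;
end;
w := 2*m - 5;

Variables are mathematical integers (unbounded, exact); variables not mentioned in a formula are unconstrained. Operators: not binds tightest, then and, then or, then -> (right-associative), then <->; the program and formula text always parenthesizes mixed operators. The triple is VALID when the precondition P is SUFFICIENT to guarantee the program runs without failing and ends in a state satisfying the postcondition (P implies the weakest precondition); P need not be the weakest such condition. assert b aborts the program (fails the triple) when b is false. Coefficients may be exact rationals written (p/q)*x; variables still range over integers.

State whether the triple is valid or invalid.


Working backward. After the program, the postcondition ((3/3)*w + (m - 9) != 2 and 2*z + 6 >= -8) or m - 2 != 0 must hold; in canonical form it is (m + w != 11 and 2*z >= -14) or m != 2.
Before w := 2*m - 5: (3*m != 16 and 2*z >= -14) or m != 2
Then branch requires (3*m != 16 and 2*z >= -14) or m != 2; else branch requires 2*m != -16 and 3*w > 3 and ((3*m != 16 and 2*z >= -14) or m != 2).
Before the if: (z > 0 -> ((3*m != 16 and 2*z >= -14) or m != 2)) and ((not (z > 0)) -> (2*m != -16 and 3*w > 3 and ((3*m != 16 and 2*z >= -14) or m != 2)))
The weakest precondition is (z > 0 -> ((3*m != 16 and 2*z >= -14) or m != 2)) and ((not (z > 0)) -> (2*m != -16 and 3*w > 3 and ((3*m != 16 and 2*z >= -14) or m != 2))).
Check whether (z > 0 -> ((3*m != 16 and 2*z >= -14) or m != 2)) and ((not (z > -3)) -> (2*m != -16 and 3*w > 3 and ((3*m != 16 and 2*z >= -14) or m != 2))) implies it.
Countermodel: at the initial state m = -8, w = 2, z = 0, the precondition holds but the weakest precondition fails.
Answer: invalid


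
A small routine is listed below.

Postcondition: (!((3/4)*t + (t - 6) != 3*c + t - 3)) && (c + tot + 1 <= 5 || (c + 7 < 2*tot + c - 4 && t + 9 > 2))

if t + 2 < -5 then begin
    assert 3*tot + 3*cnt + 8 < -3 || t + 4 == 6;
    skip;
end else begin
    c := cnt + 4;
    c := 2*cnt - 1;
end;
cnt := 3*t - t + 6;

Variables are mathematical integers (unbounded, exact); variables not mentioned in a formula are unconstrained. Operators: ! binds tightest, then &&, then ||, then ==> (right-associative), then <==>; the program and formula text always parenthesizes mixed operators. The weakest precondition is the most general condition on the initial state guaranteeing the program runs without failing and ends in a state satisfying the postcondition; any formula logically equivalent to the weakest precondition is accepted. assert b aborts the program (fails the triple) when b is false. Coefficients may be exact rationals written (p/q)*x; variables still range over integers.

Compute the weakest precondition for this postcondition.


Working backward. After the program, the postcondition (!((3/4)*t + (t - 6) != 3*c + t - 3)) && (c + tot + 1 <= 5 || (c + 7 < 2*tot + c - 4 && t + 9 > 2)) must hold; in canonical form it is (!((3/4)*t != 3*c + 3)) && (c + tot <= 4 || (2*tot > 11 && t > -7)).
Before cnt := 3*t - t + 6: (!((3/4)*t != 3*c + 3)) && (c + tot <= 4 || (2*tot > 11 && t > -7))
Then branch requires (3*cnt + 3*tot < -11 || t == 2) && (!((3/4)*t != 3*c + 3)) && (c + tot <= 4 || (2*tot > 11 && t > -7)); else branch requires (!((3/4)*t != 6*cnt)) && (2*cnt + tot <= 5 || (2*tot > 11 && t > -7)).
Before the if: (t < -7 ==> ((3*cnt + 3*tot < -11 || t == 2) && (!((3/4)*t != 3*c + 3)) && (c + tot <= 4 || (2*tot > 11 && t > -7)))) && ((!(t < -7)) ==> ((!((3/4)*t != 6*cnt)) && (2*cnt + tot <= 5 || (2*tot > 11 && t > -7))))
Answer: WP = (t < -7 ==> ((3*cnt + 3*tot < -11 || t == 2) && (!((3/4)*t != 3*c + 3)) && (c + tot <= 4 || (2*tot > 11 && t > -7)))) && ((!(t < -7)) ==> ((!((3/4)*t != 6*cnt)) && (2*cnt + tot <= 5 || (2*tot > 11 && t > -7))))


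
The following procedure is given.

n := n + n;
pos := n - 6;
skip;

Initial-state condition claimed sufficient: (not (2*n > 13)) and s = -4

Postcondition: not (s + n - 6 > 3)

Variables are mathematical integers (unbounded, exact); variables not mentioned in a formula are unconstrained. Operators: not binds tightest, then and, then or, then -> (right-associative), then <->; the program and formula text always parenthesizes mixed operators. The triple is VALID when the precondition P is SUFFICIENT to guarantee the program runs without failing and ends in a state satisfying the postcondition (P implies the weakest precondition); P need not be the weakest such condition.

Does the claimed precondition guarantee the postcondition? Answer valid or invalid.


Working backward. After the program, the postcondition not (s + n - 6 > 3) must hold; in canonical form it is not (n + s > 9).
Before skip: not (n + s > 9)
Before pos := n - 6: not (n + s > 9)
Before n := n + n: not (2*n + s > 9)
The weakest precondition is not (2*n + s > 9).
Check whether (not (2*n > 13)) and s = -4 implies it.
Every state satisfying the precondition satisfies the weakest precondition: the implication holds.
Answer: valid


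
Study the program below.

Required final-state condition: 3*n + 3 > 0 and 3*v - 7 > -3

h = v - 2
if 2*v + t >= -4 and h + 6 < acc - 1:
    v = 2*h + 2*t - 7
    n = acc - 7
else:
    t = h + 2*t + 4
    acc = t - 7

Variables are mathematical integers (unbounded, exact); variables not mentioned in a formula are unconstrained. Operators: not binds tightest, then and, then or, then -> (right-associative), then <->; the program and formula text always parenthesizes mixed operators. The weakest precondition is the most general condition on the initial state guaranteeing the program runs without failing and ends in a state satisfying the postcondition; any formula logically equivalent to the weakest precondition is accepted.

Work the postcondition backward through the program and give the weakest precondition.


Working backward. After the program, the postcondition 3*n + 3 > 0 and 3*v - 7 > -3 must hold; in canonical form it is 3*n > -3 and 3*v > 4.
Then branch requires 3*acc > 18 and 6*h + 6*t > 25; else branch requires 3*n > -3 and 3*v > 4.
Before the if: ((t + 2*v >= -4 and h < acc - 7) -> (3*acc > 18 and 6*h + 6*t > 25)) and ((not (t + 2*v >= -4 and h < acc - 7)) -> (3*n > -3 and 3*v > 4))
Before h := v - 2: ((t + 2*v >= -4 and v < acc - 5) -> (3*acc > 18 and 6*t + 6*v > 37)) and ((not (t + 2*v >= -4 and v < acc - 5)) -> (3*n > -3 and 3*v > 4))
Answer: WP = ((t + 2*v >= -4 and v < acc - 5) -> (3*acc > 18 and 6*t + 6*v > 37)) and ((not (t + 2*v >= -4 and v < acc - 5)) -> (3*n > -3 and 3*v > 4))


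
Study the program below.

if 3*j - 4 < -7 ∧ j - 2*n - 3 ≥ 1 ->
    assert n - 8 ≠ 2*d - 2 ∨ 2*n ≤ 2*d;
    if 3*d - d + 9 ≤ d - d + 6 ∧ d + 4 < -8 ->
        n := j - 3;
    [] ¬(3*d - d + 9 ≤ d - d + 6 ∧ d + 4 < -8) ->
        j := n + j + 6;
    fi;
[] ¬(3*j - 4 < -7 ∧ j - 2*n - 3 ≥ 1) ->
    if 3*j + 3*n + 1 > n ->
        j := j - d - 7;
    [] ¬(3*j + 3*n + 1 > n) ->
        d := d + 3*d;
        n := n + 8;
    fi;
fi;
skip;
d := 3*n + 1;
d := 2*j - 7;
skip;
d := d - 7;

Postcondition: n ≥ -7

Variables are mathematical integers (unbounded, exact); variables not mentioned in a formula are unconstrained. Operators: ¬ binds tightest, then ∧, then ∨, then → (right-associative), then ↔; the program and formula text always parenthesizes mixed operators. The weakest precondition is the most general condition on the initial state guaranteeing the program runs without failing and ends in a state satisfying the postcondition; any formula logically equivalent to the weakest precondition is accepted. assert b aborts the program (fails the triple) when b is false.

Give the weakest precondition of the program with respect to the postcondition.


Working backward. After the program, n ≥ -7 must hold.
Before d := d - 7: n ≥ -7
Before skip: n ≥ -7
Before d := 2*j - 7: n ≥ -7
Before d := 3*n + 1: n ≥ -7
Before skip: n ≥ -7
Then branch requires (n ≠ 2*d + 6 ∨ 2*n ≤ 2*d) ∧ ((2*d ≤ -3 ∧ d < -12) → j ≥ -4) ∧ ((¬(2*d ≤ -3 ∧ d < -12)) → n ≥ -7); else branch requires (3*j + 2*n > -1 → n ≥ -7) ∧ ((¬(3*j + 2*n > -1)) → n ≥ -15).
Before the if: ((3*j < -3 ∧ j ≥ 2*n + 4) → ((n ≠ 2*d + 6 ∨ 2*n ≤ 2*d) ∧ ((2*d ≤ -3 ∧ d < -12) → j ≥ -4) ∧ ((¬(2*d ≤ -3 ∧ d < -12)) → n ≥ -7))) ∧ ((¬(3*j < -3 ∧ j ≥ 2*n + 4)) → ((3*j + 2*n > -1 → n ≥ -7) ∧ ((¬(3*j + 2*n > -1)) → n ≥ -15)))
Answer: WP = ((3*j < -3 ∧ j ≥ 2*n + 4) → ((n ≠ 2*d + 6 ∨ 2*n ≤ 2*d) ∧ ((2*d ≤ -3 ∧ d < -12) → j ≥ -4) ∧ ((¬(2*d ≤ -3 ∧ d < -12)) → n ≥ -7))) ∧ ((¬(3*j < -3 ∧ j ≥ 2*n + 4)) → ((3*j + 2*n > -1 → n ≥ -7) ∧ ((¬(3*j + 2*n > -1)) → n ≥ -15)))


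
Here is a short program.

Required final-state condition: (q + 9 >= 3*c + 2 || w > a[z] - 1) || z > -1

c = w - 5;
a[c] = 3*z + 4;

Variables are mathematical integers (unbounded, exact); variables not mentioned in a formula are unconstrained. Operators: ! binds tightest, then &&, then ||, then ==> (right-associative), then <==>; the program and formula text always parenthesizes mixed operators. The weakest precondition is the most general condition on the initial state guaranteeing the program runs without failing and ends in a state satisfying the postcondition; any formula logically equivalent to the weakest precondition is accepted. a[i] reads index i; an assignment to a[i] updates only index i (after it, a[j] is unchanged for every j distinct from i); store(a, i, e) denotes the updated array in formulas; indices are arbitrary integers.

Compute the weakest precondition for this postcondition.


Working backward. After the program, the postcondition (q + 9 >= 3*c + 2 || w > a[z] - 1) || z > -1 must hold; in canonical form it is q >= 3*c - 7 || w > a[z] - 1 || z > -1.
Before a[c] := 3*z + 4: q >= 3*c - 7 || w > store(a, c, 3*z + 4)[z] - 1 || z > -1
Before c := w - 5: q >= 3*w - 22 || w > store(a, w - 5, 3*z + 4)[z] - 1 || z > -1
Answer: WP = q >= 3*w - 22 || w > store(a, w - 5, 3*z + 4)[z] - 1 || z > -1


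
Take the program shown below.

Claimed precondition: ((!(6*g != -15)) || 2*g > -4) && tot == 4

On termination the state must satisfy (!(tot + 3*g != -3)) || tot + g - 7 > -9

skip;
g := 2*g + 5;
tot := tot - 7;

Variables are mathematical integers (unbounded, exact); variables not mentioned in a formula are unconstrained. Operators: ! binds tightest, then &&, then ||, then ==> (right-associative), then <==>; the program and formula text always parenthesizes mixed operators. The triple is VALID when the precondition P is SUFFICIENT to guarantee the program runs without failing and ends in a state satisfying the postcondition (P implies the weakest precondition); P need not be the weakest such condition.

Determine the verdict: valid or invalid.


Working backward. After the program, the postcondition (!(tot + 3*g != -3)) || tot + g - 7 > -9 must hold; in canonical form it is (!(3*g + tot != -3)) || g + tot > -2.
Before tot := tot - 7: (!(3*g + tot != 4)) || g + tot > 5
Before g := 2*g + 5: (!(6*g + tot != -11)) || 2*g + tot > 0
Before skip: (!(6*g + tot != -11)) || 2*g + tot > 0
The weakest precondition is (!(6*g + tot != -11)) || 2*g + tot > 0.
Check whether ((!(6*g != -15)) || 2*g > -4) && tot == 4 implies it.
Every state satisfying the precondition satisfies the weakest precondition: the implication holds.
Answer: valid
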